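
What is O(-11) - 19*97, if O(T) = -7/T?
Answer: -20266/11 ≈ -1842.4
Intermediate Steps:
O(-11) - 19*97 = -7/(-11) - 19*97 = -7*(-1/11) - 1843 = 7/11 - 1843 = -20266/11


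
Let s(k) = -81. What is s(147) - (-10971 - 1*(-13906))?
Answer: -3016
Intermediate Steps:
s(147) - (-10971 - 1*(-13906)) = -81 - (-10971 - 1*(-13906)) = -81 - (-10971 + 13906) = -81 - 1*2935 = -81 - 2935 = -3016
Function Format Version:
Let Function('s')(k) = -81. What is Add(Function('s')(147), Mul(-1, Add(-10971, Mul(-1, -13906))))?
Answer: -3016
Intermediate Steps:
Add(Function('s')(147), Mul(-1, Add(-10971, Mul(-1, -13906)))) = Add(-81, Mul(-1, Add(-10971, Mul(-1, -13906)))) = Add(-81, Mul(-1, Add(-10971, 13906))) = Add(-81, Mul(-1, 2935)) = Add(-81, -2935) = -3016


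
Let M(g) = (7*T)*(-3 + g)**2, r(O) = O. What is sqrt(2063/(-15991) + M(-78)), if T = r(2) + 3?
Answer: 17*sqrt(203184812218)/15991 ≈ 479.20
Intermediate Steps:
T = 5 (T = 2 + 3 = 5)
M(g) = 35*(-3 + g)**2 (M(g) = (7*5)*(-3 + g)**2 = 35*(-3 + g)**2)
sqrt(2063/(-15991) + M(-78)) = sqrt(2063/(-15991) + 35*(-3 - 78)**2) = sqrt(2063*(-1/15991) + 35*(-81)**2) = sqrt(-2063/15991 + 35*6561) = sqrt(-2063/15991 + 229635) = sqrt(3672091222/15991) = 17*sqrt(203184812218)/15991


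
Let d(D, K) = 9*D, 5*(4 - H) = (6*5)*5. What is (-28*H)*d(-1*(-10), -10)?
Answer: 65520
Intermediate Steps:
H = -26 (H = 4 - 6*5*5/5 = 4 - 6*5 = 4 - 1/5*150 = 4 - 30 = -26)
(-28*H)*d(-1*(-10), -10) = (-28*(-26))*(9*(-1*(-10))) = 728*(9*10) = 728*90 = 65520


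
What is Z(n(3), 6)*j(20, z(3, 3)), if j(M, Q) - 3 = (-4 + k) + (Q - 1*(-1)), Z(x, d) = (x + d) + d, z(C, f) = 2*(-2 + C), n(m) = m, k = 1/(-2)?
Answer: 45/2 ≈ 22.500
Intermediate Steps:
k = -½ ≈ -0.50000
z(C, f) = -4 + 2*C
Z(x, d) = x + 2*d (Z(x, d) = (d + x) + d = x + 2*d)
j(M, Q) = -½ + Q (j(M, Q) = 3 + ((-4 - ½) + (Q - 1*(-1))) = 3 + (-9/2 + (Q + 1)) = 3 + (-9/2 + (1 + Q)) = 3 + (-7/2 + Q) = -½ + Q)
Z(n(3), 6)*j(20, z(3, 3)) = (3 + 2*6)*(-½ + (-4 + 2*3)) = (3 + 12)*(-½ + (-4 + 6)) = 15*(-½ + 2) = 15*(3/2) = 45/2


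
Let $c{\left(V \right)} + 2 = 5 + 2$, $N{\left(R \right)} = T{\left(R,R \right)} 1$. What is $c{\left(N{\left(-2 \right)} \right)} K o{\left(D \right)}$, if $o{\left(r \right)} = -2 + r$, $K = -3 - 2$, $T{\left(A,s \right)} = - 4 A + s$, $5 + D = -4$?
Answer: $275$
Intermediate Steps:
$D = -9$ ($D = -5 - 4 = -9$)
$T{\left(A,s \right)} = s - 4 A$
$K = -5$ ($K = -3 - 2 = -5$)
$N{\left(R \right)} = - 3 R$ ($N{\left(R \right)} = \left(R - 4 R\right) 1 = - 3 R 1 = - 3 R$)
$c{\left(V \right)} = 5$ ($c{\left(V \right)} = -2 + \left(5 + 2\right) = -2 + 7 = 5$)
$c{\left(N{\left(-2 \right)} \right)} K o{\left(D \right)} = 5 \left(-5\right) \left(-2 - 9\right) = \left(-25\right) \left(-11\right) = 275$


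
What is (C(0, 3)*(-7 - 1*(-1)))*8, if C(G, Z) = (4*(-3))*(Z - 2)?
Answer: 576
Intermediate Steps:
C(G, Z) = 24 - 12*Z (C(G, Z) = -12*(-2 + Z) = 24 - 12*Z)
(C(0, 3)*(-7 - 1*(-1)))*8 = ((24 - 12*3)*(-7 - 1*(-1)))*8 = ((24 - 36)*(-7 + 1))*8 = -12*(-6)*8 = 72*8 = 576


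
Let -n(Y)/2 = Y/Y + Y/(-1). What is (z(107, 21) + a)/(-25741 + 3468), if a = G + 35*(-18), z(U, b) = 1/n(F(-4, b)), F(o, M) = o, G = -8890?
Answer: 95201/222730 ≈ 0.42743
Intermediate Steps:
n(Y) = -2 + 2*Y (n(Y) = -2*(Y/Y + Y/(-1)) = -2*(1 + Y*(-1)) = -2*(1 - Y) = -2 + 2*Y)
z(U, b) = -1/10 (z(U, b) = 1/(-2 + 2*(-4)) = 1/(-2 - 8) = 1/(-10) = -1/10)
a = -9520 (a = -8890 + 35*(-18) = -8890 - 630 = -9520)
(z(107, 21) + a)/(-25741 + 3468) = (-1/10 - 9520)/(-25741 + 3468) = -95201/10/(-22273) = -95201/10*(-1/22273) = 95201/222730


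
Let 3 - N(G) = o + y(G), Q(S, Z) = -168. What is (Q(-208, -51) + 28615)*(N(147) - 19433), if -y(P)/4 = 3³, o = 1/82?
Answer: -45071569035/82 ≈ -5.4965e+8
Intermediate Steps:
o = 1/82 ≈ 0.012195
y(P) = -108 (y(P) = -4*3³ = -4*27 = -108)
N(G) = 9101/82 (N(G) = 3 - (1/82 - 108) = 3 - 1*(-8855/82) = 3 + 8855/82 = 9101/82)
(Q(-208, -51) + 28615)*(N(147) - 19433) = (-168 + 28615)*(9101/82 - 19433) = 28447*(-1584405/82) = -45071569035/82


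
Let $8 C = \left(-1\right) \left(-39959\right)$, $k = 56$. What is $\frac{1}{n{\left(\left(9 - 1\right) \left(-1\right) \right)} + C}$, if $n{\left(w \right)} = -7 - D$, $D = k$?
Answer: $\frac{8}{39455} \approx 0.00020276$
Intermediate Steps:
$D = 56$
$C = \frac{39959}{8}$ ($C = \frac{\left(-1\right) \left(-39959\right)}{8} = \frac{1}{8} \cdot 39959 = \frac{39959}{8} \approx 4994.9$)
$n{\left(w \right)} = -63$ ($n{\left(w \right)} = -7 - 56 = -63$)
$\frac{1}{n{\left(\left(9 - 1\right) \left(-1\right) \right)} + C} = \frac{1}{-63 + \frac{39959}{8}} = \frac{1}{\frac{39455}{8}} = \frac{8}{39455}$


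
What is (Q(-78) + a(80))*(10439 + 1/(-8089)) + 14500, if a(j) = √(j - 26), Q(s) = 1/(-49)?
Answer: 808970490/56623 + 253323210*√6/8089 ≈ 90998.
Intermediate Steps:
Q(s) = -1/49
a(j) = √(-26 + j)
(Q(-78) + a(80))*(10439 + 1/(-8089)) + 14500 = (-1/49 + √(-26 + 80))*(10439 + 1/(-8089)) + 14500 = (-1/49 + √54)*(10439 - 1/8089) + 14500 = (-1/49 + 3*√6)*(84441070/8089) + 14500 = (-12063010/56623 + 253323210*√6/8089) + 14500 = 808970490/56623 + 253323210*√6/8089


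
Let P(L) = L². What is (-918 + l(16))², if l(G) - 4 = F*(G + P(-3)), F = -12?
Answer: 1473796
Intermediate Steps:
l(G) = -104 - 12*G (l(G) = 4 - 12*(G + (-3)²) = 4 - 12*(G + 9) = 4 - 12*(9 + G) = 4 + (-108 - 12*G) = -104 - 12*G)
(-918 + l(16))² = (-918 + (-104 - 12*16))² = (-918 + (-104 - 192))² = (-918 - 296)² = (-1214)² = 1473796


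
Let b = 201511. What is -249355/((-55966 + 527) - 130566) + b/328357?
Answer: 23871902658/12215208757 ≈ 1.9543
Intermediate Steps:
-249355/((-55966 + 527) - 130566) + b/328357 = -249355/((-55966 + 527) - 130566) + 201511/328357 = -249355/(-55439 - 130566) + 201511*(1/328357) = -249355/(-186005) + 201511/328357 = -249355*(-1/186005) + 201511/328357 = 49871/37201 + 201511/328357 = 23871902658/12215208757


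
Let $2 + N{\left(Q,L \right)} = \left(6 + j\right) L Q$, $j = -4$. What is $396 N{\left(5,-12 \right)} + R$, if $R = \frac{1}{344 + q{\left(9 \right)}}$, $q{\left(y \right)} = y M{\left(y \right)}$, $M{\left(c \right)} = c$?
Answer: $- \frac{20532599}{425} \approx -48312.0$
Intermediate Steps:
$q{\left(y \right)} = y^{2}$ ($q{\left(y \right)} = y y = y^{2}$)
$R = \frac{1}{425}$ ($R = \frac{1}{344 + 9^{2}} = \frac{1}{344 + 81} = \frac{1}{425} \approx 0.0023529$)
$N{\left(Q,L \right)} = -2 + 2 L Q$ ($N{\left(Q,L \right)} = -2 + \left(6 - 4\right) L Q = -2 + 2 L Q$)
$396 N{\left(5,-12 \right)} + R = 396 \left(-2 + 2 \left(-12\right) 5\right) + \frac{1}{425} = 396 \left(-2 - 120\right) + \frac{1}{425} = 396 \left(-122\right) + \frac{1}{425} = -48312 + \frac{1}{425} = - \frac{20532599}{425}$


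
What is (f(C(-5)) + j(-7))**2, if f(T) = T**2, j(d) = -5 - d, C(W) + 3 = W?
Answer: 4356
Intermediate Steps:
C(W) = -3 + W
(f(C(-5)) + j(-7))**2 = ((-3 - 5)**2 + (-5 - 1*(-7)))**2 = ((-8)**2 + (-5 + 7))**2 = (64 + 2)**2 = 66**2 = 4356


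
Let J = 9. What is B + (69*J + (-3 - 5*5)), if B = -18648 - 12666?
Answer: -30721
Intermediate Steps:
B = -31314
B + (69*J + (-3 - 5*5)) = -31314 + (69*9 + (-3 - 5*5)) = -31314 + (621 + (-3 - 25)) = -31314 + (621 - 28) = -31314 + 593 = -30721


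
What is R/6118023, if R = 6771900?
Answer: 2257300/2039341 ≈ 1.1069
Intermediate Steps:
R/6118023 = 6771900/6118023 = 6771900*(1/6118023) = 2257300/2039341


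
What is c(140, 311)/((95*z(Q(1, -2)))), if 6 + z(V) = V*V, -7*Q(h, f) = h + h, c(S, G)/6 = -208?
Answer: 30576/13775 ≈ 2.2197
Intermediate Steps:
c(S, G) = -1248 (c(S, G) = 6*(-208) = -1248)
Q(h, f) = -2*h/7 (Q(h, f) = -(h + h)/7 = -2*h/7)
z(V) = -6 + V² (z(V) = -6 + V*V = -6 + V²)
c(140, 311)/((95*z(Q(1, -2)))) = -1248*1/(95*(-6 + (-2/7*1)²)) = -1248*1/(95*(-6 + (-2/7)²)) = -1248*1/(95*(-6 + 4/49)) = -1248/(95*(-290/49)) = -1248/(-27550/49) = -1248*(-49/27550) = 30576/13775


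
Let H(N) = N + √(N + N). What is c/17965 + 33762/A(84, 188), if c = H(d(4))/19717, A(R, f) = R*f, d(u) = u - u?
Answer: 5627/2632 ≈ 2.1379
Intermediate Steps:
d(u) = 0
H(N) = N + √2*√N (H(N) = N + √(2*N) = N + √2*√N)
c = 0 (c = (0 + √2*√0)/19717 = (0 + √2*0)*(1/19717) = (0 + 0)*(1/19717) = 0*(1/19717) = 0)
c/17965 + 33762/A(84, 188) = 0/17965 + 33762/((84*188)) = 0*(1/17965) + 33762/15792 = 0 + 33762*(1/15792) = 0 + 5627/2632 = 5627/2632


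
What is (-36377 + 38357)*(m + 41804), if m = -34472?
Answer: 14517360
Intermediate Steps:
(-36377 + 38357)*(m + 41804) = (-36377 + 38357)*(-34472 + 41804) = 1980*7332 = 14517360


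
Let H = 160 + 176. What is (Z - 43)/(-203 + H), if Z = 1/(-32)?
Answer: -1377/4256 ≈ -0.32354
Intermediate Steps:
H = 336
Z = -1/32 ≈ -0.031250
(Z - 43)/(-203 + H) = (-1/32 - 43)/(-203 + 336) = -1377/32/133 = -1377/32*1/133 = -1377/4256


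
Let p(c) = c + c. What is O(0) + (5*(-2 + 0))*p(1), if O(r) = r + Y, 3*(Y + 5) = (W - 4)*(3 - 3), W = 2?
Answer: -25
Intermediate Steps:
Y = -5 (Y = -5 + ((2 - 4)*(3 - 3))/3 = -5 + (-2*0)/3 = -5 + (⅓)*0 = -5 + 0 = -5)
O(r) = -5 + r (O(r) = r - 5 = -5 + r)
p(c) = 2*c
O(0) + (5*(-2 + 0))*p(1) = (-5 + 0) + (5*(-2 + 0))*(2*1) = -5 + (5*(-2))*2 = -5 - 10*2 = -5 - 20 = -25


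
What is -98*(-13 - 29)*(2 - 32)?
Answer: -123480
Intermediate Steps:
-98*(-13 - 29)*(2 - 32) = -(-4116)*(-30) = -98*1260 = -123480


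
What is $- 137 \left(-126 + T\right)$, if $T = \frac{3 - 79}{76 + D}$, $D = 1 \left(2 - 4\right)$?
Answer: $\frac{643900}{37} \approx 17403.0$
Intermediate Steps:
$D = -2$ ($D = 1 \left(-2\right) = -2$)
$T = - \frac{38}{37}$ ($T = \frac{3 - 79}{76 - 2} = - \frac{76}{74} = \left(-76\right) \frac{1}{74} = - \frac{38}{37} \approx -1.027$)
$- 137 \left(-126 + T\right) = - 137 \left(-126 - \frac{38}{37}\right) = \left(-137\right) \left(- \frac{4700}{37}\right) = \frac{643900}{37}$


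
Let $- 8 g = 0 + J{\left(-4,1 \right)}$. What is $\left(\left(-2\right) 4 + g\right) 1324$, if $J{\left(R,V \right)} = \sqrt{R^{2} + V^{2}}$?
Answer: $-10592 - \frac{331 \sqrt{17}}{2} \approx -11274.0$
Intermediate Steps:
$g = - \frac{\sqrt{17}}{8}$ ($g = - \frac{0 + \sqrt{\left(-4\right)^{2} + 1^{2}}}{8} = - \frac{0 + \sqrt{16 + 1}}{8} = - \frac{0 + \sqrt{17}}{8} = - \frac{\sqrt{17}}{8} \approx -0.51539$)
$\left(\left(-2\right) 4 + g\right) 1324 = \left(\left(-2\right) 4 - \frac{\sqrt{17}}{8}\right) 1324 = \left(-8 - \frac{\sqrt{17}}{8}\right) 1324 = -10592 - \frac{331 \sqrt{17}}{2}$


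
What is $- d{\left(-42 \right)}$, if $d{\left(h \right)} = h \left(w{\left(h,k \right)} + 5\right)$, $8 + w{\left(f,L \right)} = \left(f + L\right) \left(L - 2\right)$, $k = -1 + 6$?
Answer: $-4788$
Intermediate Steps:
$k = 5$
$w{\left(f,L \right)} = -8 + \left(-2 + L\right) \left(L + f\right)$ ($w{\left(f,L \right)} = -8 + \left(f + L\right) \left(L - 2\right) = -8 + \left(L + f\right) \left(-2 + L\right) = -8 + \left(-2 + L\right) \left(L + f\right)$)
$d{\left(h \right)} = h \left(12 + 3 h\right)$ ($d{\left(h \right)} = h \left(\left(-8 + 5^{2} - 10 - 2 h + 5 h\right) + 5\right) = h \left(\left(-8 + 25 - 10 - 2 h + 5 h\right) + 5\right) = h \left(\left(7 + 3 h\right) + 5\right) = h \left(12 + 3 h\right)$)
$- d{\left(-42 \right)} = - 3 \left(-42\right) \left(4 - 42\right) = - 3 \left(-42\right) \left(-38\right) = \left(-1\right) 4788 = -4788$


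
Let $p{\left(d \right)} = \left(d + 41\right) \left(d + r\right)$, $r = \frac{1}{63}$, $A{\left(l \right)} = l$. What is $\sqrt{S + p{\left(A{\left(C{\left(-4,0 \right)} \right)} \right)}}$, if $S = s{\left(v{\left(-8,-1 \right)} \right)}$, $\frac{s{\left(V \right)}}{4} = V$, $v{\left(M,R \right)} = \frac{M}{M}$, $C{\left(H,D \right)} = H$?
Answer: $\frac{i \sqrt{63245}}{21} \approx 11.976 i$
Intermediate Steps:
$v{\left(M,R \right)} = 1$
$s{\left(V \right)} = 4 V$
$r = \frac{1}{63} \approx 0.015873$
$p{\left(d \right)} = \left(41 + d\right) \left(\frac{1}{63} + d\right)$ ($p{\left(d \right)} = \left(d + 41\right) \left(d + \frac{1}{63}\right) = \left(41 + d\right) \left(\frac{1}{63} + d\right)$)
$S = 4$ ($S = 4 \cdot 1 = 4$)
$\sqrt{S + p{\left(A{\left(C{\left(-4,0 \right)} \right)} \right)}} = \sqrt{4 + \left(\frac{41}{63} + \left(-4\right)^{2} + \frac{2584}{63} \left(-4\right)\right)} = \sqrt{4 + \left(\frac{41}{63} + 16 - \frac{10336}{63}\right)} = \sqrt{4 - \frac{9287}{63}} = \sqrt{- \frac{9035}{63}} = \frac{i \sqrt{63245}}{21}$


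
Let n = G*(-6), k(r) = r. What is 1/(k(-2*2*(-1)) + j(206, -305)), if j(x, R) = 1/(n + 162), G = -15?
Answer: 252/1009 ≈ 0.24975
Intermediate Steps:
n = 90 (n = -15*(-6) = 90)
j(x, R) = 1/252 (j(x, R) = 1/(90 + 162) = 1/252)
1/(k(-2*2*(-1)) + j(206, -305)) = 1/(-2*2*(-1) + 1/252) = 1/(-4*(-1) + 1/252) = 1/(4 + 1/252) = 1/(1009/252) = 252/1009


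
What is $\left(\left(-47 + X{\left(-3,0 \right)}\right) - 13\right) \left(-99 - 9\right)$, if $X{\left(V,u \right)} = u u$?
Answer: $6480$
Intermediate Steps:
$X{\left(V,u \right)} = u^{2}$
$\left(\left(-47 + X{\left(-3,0 \right)}\right) - 13\right) \left(-99 - 9\right) = \left(\left(-47 + 0^{2}\right) - 13\right) \left(-99 - 9\right) = \left(\left(-47 + 0\right) - 13\right) \left(-108\right) = \left(-47 - 13\right) \left(-108\right) = \left(-60\right) \left(-108\right) = 6480$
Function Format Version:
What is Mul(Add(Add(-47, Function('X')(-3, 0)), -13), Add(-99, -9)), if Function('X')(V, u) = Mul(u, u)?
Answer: 6480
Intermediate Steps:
Function('X')(V, u) = Pow(u, 2)
Mul(Add(Add(-47, Function('X')(-3, 0)), -13), Add(-99, -9)) = Mul(Add(Add(-47, Pow(0, 2)), -13), Add(-99, -9)) = Mul(Add(Add(-47, 0), -13), -108) = Mul(Add(-47, -13), -108) = Mul(-60, -108) = 6480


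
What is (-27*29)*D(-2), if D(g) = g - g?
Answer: 0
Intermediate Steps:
D(g) = 0
(-27*29)*D(-2) = -27*29*0 = -783*0 = 0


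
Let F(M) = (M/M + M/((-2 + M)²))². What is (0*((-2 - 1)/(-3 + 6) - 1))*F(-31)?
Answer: 0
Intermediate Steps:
F(M) = (1 + M/(-2 + M)²)²
(0*((-2 - 1)/(-3 + 6) - 1))*F(-31) = (0*((-2 - 1)/(-3 + 6) - 1))*((-31 + (-2 - 31)²)²/(-2 - 31)⁴) = (0*(-3/3 - 1))*((-31 + (-33)²)²/(-33)⁴) = (0*(-3*⅓ - 1))*((-31 + 1089)²/1185921) = (0*(-1 - 1))*((1/1185921)*1058²) = (0*(-2))*((1/1185921)*1119364) = 0*(1119364/1185921) = 0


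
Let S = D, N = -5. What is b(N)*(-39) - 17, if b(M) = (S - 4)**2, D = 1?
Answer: -368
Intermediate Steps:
S = 1
b(M) = 9 (b(M) = (1 - 4)**2 = (-3)**2 = 9)
b(N)*(-39) - 17 = 9*(-39) - 17 = -351 - 17 = -368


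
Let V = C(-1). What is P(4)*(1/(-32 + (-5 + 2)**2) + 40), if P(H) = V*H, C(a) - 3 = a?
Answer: 7352/23 ≈ 319.65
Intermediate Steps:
C(a) = 3 + a
V = 2 (V = 3 - 1 = 2)
P(H) = 2*H
P(4)*(1/(-32 + (-5 + 2)**2) + 40) = (2*4)*(1/(-32 + (-5 + 2)**2) + 40) = 8*(1/(-32 + (-3)**2) + 40) = 8*(1/(-32 + 9) + 40) = 8*(1/(-23) + 40) = 8*(-1/23 + 40) = 8*(919/23) = 7352/23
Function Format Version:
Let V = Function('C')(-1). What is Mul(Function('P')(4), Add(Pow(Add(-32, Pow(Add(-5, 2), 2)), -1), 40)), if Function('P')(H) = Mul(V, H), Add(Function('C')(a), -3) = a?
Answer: Rational(7352, 23) ≈ 319.65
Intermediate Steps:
Function('C')(a) = Add(3, a)
V = 2 (V = Add(3, -1) = 2)
Function('P')(H) = Mul(2, H)
Mul(Function('P')(4), Add(Pow(Add(-32, Pow(Add(-5, 2), 2)), -1), 40)) = Mul(Mul(2, 4), Add(Pow(Add(-32, Pow(Add(-5, 2), 2)), -1), 40)) = Mul(8, Add(Pow(Add(-32, Pow(-3, 2)), -1), 40)) = Mul(8, Add(Pow(Add(-32, 9), -1), 40)) = Mul(8, Add(Pow(-23, -1), 40)) = Mul(8, Add(Rational(-1, 23), 40)) = Mul(8, Rational(919, 23)) = Rational(7352, 23)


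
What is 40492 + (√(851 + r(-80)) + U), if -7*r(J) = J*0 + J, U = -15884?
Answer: 24608 + √42259/7 ≈ 24637.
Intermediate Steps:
r(J) = -J/7 (r(J) = -(J*0 + J)/7 = -(0 + J)/7 = -J/7)
40492 + (√(851 + r(-80)) + U) = 40492 + (√(851 - ⅐*(-80)) - 15884) = 40492 + (√(851 + 80/7) - 15884) = 40492 + (√(6037/7) - 15884) = 40492 + (√42259/7 - 15884) = 40492 + (-15884 + √42259/7) = 24608 + √42259/7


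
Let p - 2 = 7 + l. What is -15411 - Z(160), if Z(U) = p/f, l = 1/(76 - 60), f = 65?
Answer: -3205517/208 ≈ -15411.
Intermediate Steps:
l = 1/16 ≈ 0.062500
p = 145/16 (p = 2 + (7 + 1/16) = 2 + 113/16 = 145/16 ≈ 9.0625)
Z(U) = 29/208 (Z(U) = (145/16)/65 = (145/16)*(1/65) = 29/208)
-15411 - Z(160) = -15411 - 1*29/208 = -15411 - 29/208 = -3205517/208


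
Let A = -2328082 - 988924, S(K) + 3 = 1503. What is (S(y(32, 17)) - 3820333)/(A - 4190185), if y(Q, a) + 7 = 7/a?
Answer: 3818833/7507191 ≈ 0.50869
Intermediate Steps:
y(Q, a) = -7 + 7/a
S(K) = 1500 (S(K) = -3 + 1503 = 1500)
A = -3317006
(S(y(32, 17)) - 3820333)/(A - 4190185) = (1500 - 3820333)/(-3317006 - 4190185) = -3818833/(-7507191) = -3818833*(-1/7507191) = 3818833/7507191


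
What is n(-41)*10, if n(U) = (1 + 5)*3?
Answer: 180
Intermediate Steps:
n(U) = 18 (n(U) = 6*3 = 18)
n(-41)*10 = 18*10 = 180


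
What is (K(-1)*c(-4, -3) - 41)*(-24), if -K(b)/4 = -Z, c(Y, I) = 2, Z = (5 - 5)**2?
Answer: 984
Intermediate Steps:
Z = 0 (Z = 0**2 = 0)
K(b) = 0 (K(b) = -(-4)*0 = -4*0 = 0)
(K(-1)*c(-4, -3) - 41)*(-24) = (0*2 - 41)*(-24) = (0 - 41)*(-24) = -41*(-24) = 984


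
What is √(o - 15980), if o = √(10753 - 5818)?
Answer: √(-15980 + √4935) ≈ 126.13*I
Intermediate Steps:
o = √4935 ≈ 70.250
√(o - 15980) = √(√4935 - 15980) = √(-15980 + √4935)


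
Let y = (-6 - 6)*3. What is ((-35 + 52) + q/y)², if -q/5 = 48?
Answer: 5041/9 ≈ 560.11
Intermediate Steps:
q = -240 (q = -5*48 = -240)
y = -36 (y = -12*3 = -36)
((-35 + 52) + q/y)² = ((-35 + 52) - 240/(-36))² = (17 - 240*(-1/36))² = (17 + 20/3)² = (71/3)² = 5041/9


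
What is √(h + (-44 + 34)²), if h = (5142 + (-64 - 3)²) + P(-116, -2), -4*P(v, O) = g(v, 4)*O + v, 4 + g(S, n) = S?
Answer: 10*√97 ≈ 98.489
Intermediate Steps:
g(S, n) = -4 + S
P(v, O) = -v/4 - O*(-4 + v)/4 (P(v, O) = -((-4 + v)*O + v)/4 = -(O*(-4 + v) + v)/4 = -(v + O*(-4 + v))/4 = -v/4 - O*(-4 + v)/4)
h = 9600 (h = (5142 + (-64 - 3)²) + (-¼*(-116) - ¼*(-2)*(-4 - 116)) = (5142 + (-67)²) + (29 - ¼*(-2)*(-120)) = (5142 + 4489) + (29 - 60) = 9631 - 31 = 9600)
√(h + (-44 + 34)²) = √(9600 + (-44 + 34)²) = √(9600 + (-10)²) = √(9600 + 100) = √9700 = 10*√97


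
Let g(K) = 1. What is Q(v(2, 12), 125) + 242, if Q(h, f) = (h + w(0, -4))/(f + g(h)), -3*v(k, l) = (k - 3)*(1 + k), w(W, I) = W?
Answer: 30493/126 ≈ 242.01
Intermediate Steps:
v(k, l) = -(1 + k)*(-3 + k)/3 (v(k, l) = -(k - 3)*(1 + k)/3 = -(-3 + k)*(1 + k)/3 = -(1 + k)*(-3 + k)/3)
Q(h, f) = h/(1 + f) (Q(h, f) = (h + 0)/(f + 1) = h/(1 + f))
Q(v(2, 12), 125) + 242 = (1 - 1/3*2**2 + (2/3)*2)/(1 + 125) + 242 = (1 - 1/3*4 + 4/3)/126 + 242 = (1 - 4/3 + 4/3)*(1/126) + 242 = 1*(1/126) + 242 = 1/126 + 242 = 30493/126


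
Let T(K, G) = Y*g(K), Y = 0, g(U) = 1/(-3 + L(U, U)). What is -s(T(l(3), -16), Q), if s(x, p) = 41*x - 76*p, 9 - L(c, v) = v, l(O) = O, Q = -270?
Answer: -20520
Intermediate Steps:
L(c, v) = 9 - v
g(U) = 1/(6 - U) (g(U) = 1/(-3 + (9 - U)) = 1/(6 - U))
T(K, G) = 0 (T(K, G) = 0*(-1/(-6 + K)) = 0)
s(x, p) = -76*p + 41*x
-s(T(l(3), -16), Q) = -(-76*(-270) + 41*0) = -(20520 + 0) = -1*20520 = -20520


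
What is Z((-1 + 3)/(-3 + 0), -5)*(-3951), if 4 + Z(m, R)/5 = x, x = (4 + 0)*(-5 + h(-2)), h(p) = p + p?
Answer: 790200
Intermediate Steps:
h(p) = 2*p
x = -36 (x = (4 + 0)*(-5 + 2*(-2)) = 4*(-5 - 4) = 4*(-9) = -36)
Z(m, R) = -200 (Z(m, R) = -20 + 5*(-36) = -20 - 180 = -200)
Z((-1 + 3)/(-3 + 0), -5)*(-3951) = -200*(-3951) = 790200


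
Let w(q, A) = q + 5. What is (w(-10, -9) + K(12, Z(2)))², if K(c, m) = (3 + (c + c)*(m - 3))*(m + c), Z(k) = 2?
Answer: 89401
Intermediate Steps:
w(q, A) = 5 + q
K(c, m) = (3 + 2*c*(-3 + m))*(c + m) (K(c, m) = (3 + (2*c)*(-3 + m))*(c + m) = (3 + 2*c*(-3 + m))*(c + m))
(w(-10, -9) + K(12, Z(2)))² = ((5 - 10) + (-6*12² + 3*12 + 3*2 - 6*12*2 + 2*12*2² + 2*2*12²))² = (-5 + (-6*144 + 36 + 6 - 144 + 2*12*4 + 2*2*144))² = (-5 + (-864 + 36 + 6 - 144 + 96 + 576))² = (-5 - 294)² = (-299)² = 89401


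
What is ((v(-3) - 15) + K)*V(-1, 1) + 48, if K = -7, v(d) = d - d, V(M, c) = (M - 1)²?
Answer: -40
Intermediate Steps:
V(M, c) = (-1 + M)²
v(d) = 0
((v(-3) - 15) + K)*V(-1, 1) + 48 = ((0 - 15) - 7)*(-1 - 1)² + 48 = (-15 - 7)*(-2)² + 48 = -22*4 + 48 = -88 + 48 = -40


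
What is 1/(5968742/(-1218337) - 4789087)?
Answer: -1218337/5834727857061 ≈ -2.0881e-7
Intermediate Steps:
1/(5968742/(-1218337) - 4789087) = 1/(5968742*(-1/1218337) - 4789087) = 1/(-5968742/1218337 - 4789087) = 1/(-5834727857061/1218337) = -1218337/5834727857061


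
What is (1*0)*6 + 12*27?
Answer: 324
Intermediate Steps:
(1*0)*6 + 12*27 = 0*6 + 324 = 0 + 324 = 324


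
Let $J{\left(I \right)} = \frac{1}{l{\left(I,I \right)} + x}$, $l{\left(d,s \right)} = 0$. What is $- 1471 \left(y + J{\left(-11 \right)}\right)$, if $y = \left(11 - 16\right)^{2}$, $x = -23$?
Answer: $- \frac{844354}{23} \approx -36711.0$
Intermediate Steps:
$y = 25$ ($y = \left(-5\right)^{2} = 25$)
$J{\left(I \right)} = - \frac{1}{23}$ ($J{\left(I \right)} = \frac{1}{0 - 23} = \frac{1}{-23} = - \frac{1}{23}$)
$- 1471 \left(y + J{\left(-11 \right)}\right) = - 1471 \left(25 - \frac{1}{23}\right) = \left(-1471\right) \frac{574}{23} = - \frac{844354}{23}$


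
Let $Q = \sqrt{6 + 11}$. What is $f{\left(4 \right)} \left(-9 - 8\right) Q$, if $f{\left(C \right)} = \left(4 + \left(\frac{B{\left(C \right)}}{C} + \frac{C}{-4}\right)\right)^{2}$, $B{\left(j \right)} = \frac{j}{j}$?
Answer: $- \frac{2873 \sqrt{17}}{16} \approx -740.36$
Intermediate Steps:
$B{\left(j \right)} = 1$
$Q = \sqrt{17} \approx 4.1231$
$f{\left(C \right)} = \left(4 + \frac{1}{C} - \frac{C}{4}\right)^{2}$ ($f{\left(C \right)} = \left(4 + \left(1 \frac{1}{C} + \frac{C}{-4}\right)\right)^{2} = \left(4 + \left(\frac{1}{C} + C \left(- \frac{1}{4}\right)\right)\right)^{2} = \left(4 - \left(- \frac{1}{C} + \frac{C}{4}\right)\right)^{2} = \left(4 + \frac{1}{C} - \frac{C}{4}\right)^{2}$)
$f{\left(4 \right)} \left(-9 - 8\right) Q = \frac{\left(4 - 4^{2} + 16 \cdot 4\right)^{2}}{16 \cdot 16} \left(-9 - 8\right) \sqrt{17} = \frac{1}{16} \cdot \frac{1}{16} \left(4 - 16 + 64\right)^{2} \left(-9 - 8\right) \sqrt{17} = \frac{1}{16} \cdot \frac{1}{16} \left(4 - 16 + 64\right)^{2} \left(-17\right) \sqrt{17} = \frac{1}{16} \cdot \frac{1}{16} \cdot 52^{2} \left(-17\right) \sqrt{17} = \frac{1}{16} \cdot \frac{1}{16} \cdot 2704 \left(-17\right) \sqrt{17} = \frac{169}{16} \left(-17\right) \sqrt{17} = - \frac{2873 \sqrt{17}}{16}$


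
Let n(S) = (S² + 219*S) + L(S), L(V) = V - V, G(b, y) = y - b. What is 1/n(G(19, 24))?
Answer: 1/1120 ≈ 0.00089286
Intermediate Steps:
L(V) = 0
n(S) = S² + 219*S (n(S) = (S² + 219*S) + 0 = S² + 219*S)
1/n(G(19, 24)) = 1/((24 - 1*19)*(219 + (24 - 1*19))) = 1/((24 - 19)*(219 + (24 - 19))) = 1/(5*(219 + 5)) = 1/(5*224) = 1/1120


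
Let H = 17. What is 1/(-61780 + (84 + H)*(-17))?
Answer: -1/63497 ≈ -1.5749e-5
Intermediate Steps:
1/(-61780 + (84 + H)*(-17)) = 1/(-61780 + (84 + 17)*(-17)) = 1/(-61780 + 101*(-17)) = 1/(-61780 - 1717) = 1/(-63497) = -1/63497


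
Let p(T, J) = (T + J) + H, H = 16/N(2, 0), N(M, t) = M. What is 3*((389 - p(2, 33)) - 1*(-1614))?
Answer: 5880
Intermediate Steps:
H = 8 (H = 16/2 = 16*(1/2) = 8)
p(T, J) = 8 + J + T (p(T, J) = (T + J) + 8 = (J + T) + 8 = 8 + J + T)
3*((389 - p(2, 33)) - 1*(-1614)) = 3*((389 - (8 + 33 + 2)) - 1*(-1614)) = 3*((389 - 1*43) + 1614) = 3*((389 - 43) + 1614) = 3*(346 + 1614) = 3*1960 = 5880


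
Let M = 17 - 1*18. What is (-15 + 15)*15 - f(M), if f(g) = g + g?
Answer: 2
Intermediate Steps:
M = -1 (M = 17 - 18 = -1)
f(g) = 2*g
(-15 + 15)*15 - f(M) = (-15 + 15)*15 - 2*(-1) = 0*15 - 1*(-2) = 0 + 2 = 2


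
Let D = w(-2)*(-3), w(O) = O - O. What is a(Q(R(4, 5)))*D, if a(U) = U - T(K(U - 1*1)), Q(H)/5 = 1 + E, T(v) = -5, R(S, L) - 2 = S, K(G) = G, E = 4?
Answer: 0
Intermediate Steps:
w(O) = 0
R(S, L) = 2 + S
Q(H) = 25 (Q(H) = 5*(1 + 4) = 5*5 = 25)
D = 0 (D = 0*(-3) = 0)
a(U) = 5 + U (a(U) = U - 1*(-5) = U + 5 = 5 + U)
a(Q(R(4, 5)))*D = (5 + 25)*0 = 30*0 = 0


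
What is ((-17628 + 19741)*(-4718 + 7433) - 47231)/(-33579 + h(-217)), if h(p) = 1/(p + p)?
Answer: -2469270776/14573287 ≈ -169.44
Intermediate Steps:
h(p) = 1/(2*p)
((-17628 + 19741)*(-4718 + 7433) - 47231)/(-33579 + h(-217)) = ((-17628 + 19741)*(-4718 + 7433) - 47231)/(-33579 + (½)/(-217)) = (2113*2715 - 47231)/(-33579 + (½)*(-1/217)) = (5736795 - 47231)/(-33579 - 1/434) = 5689564/(-14573287/434) = 5689564*(-434/14573287) = -2469270776/14573287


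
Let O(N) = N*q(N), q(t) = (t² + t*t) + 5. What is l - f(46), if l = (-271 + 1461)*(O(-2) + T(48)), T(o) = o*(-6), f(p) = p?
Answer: -373706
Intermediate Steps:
T(o) = -6*o
q(t) = 5 + 2*t² (q(t) = (t² + t²) + 5 = 2*t² + 5 = 5 + 2*t²)
O(N) = N*(5 + 2*N²)
l = -373660 (l = (-271 + 1461)*(-2*(5 + 2*(-2)²) - 6*48) = 1190*(-2*(5 + 2*4) - 288) = 1190*(-2*(5 + 8) - 288) = 1190*(-2*13 - 288) = 1190*(-26 - 288) = 1190*(-314) = -373660)
l - f(46) = -373660 - 1*46 = -373660 - 46 = -373706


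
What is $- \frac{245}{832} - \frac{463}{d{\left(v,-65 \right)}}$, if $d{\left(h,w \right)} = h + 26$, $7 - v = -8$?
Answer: $- \frac{395261}{34112} \approx -11.587$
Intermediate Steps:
$v = 15$ ($v = 7 - -8 = 7 + 8 = 15$)
$d{\left(h,w \right)} = 26 + h$
$- \frac{245}{832} - \frac{463}{d{\left(v,-65 \right)}} = - \frac{245}{832} - \frac{463}{26 + 15} = \left(-245\right) \frac{1}{832} - \frac{463}{41} = - \frac{245}{832} - \frac{463}{41} = - \frac{395261}{34112}$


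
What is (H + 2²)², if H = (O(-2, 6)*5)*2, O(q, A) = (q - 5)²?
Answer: 244036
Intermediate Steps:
O(q, A) = (-5 + q)²
H = 490 (H = ((-5 - 2)²*5)*2 = ((-7)²*5)*2 = (49*5)*2 = 245*2 = 490)
(H + 2²)² = (490 + 2²)² = (490 + 4)² = 494² = 244036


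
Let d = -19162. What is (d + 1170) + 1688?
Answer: -16304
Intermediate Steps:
(d + 1170) + 1688 = (-19162 + 1170) + 1688 = -17992 + 1688 = -16304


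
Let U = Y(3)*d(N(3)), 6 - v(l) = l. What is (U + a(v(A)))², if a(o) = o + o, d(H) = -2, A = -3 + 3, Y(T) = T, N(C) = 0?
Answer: 36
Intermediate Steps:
A = 0
v(l) = 6 - l
a(o) = 2*o
U = -6 (U = 3*(-2) = -6)
(U + a(v(A)))² = (-6 + 2*(6 - 1*0))² = (-6 + 2*(6 + 0))² = (-6 + 2*6)² = (-6 + 12)² = 6² = 36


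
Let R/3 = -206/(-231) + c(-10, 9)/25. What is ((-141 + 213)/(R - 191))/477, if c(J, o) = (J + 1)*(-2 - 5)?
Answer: -3850/4610629 ≈ -0.00083503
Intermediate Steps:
c(J, o) = -7 - 7*J (c(J, o) = (1 + J)*(-7) = -7 - 7*J)
R = 19703/1925 (R = 3*(-206/(-231) + (-7 - 7*(-10))/25) = 3*(-206*(-1/231) + (-7 + 70)*(1/25)) = 3*(206/231 + 63*(1/25)) = 3*(206/231 + 63/25) = 3*(19703/5775) = 19703/1925 ≈ 10.235)
((-141 + 213)/(R - 191))/477 = ((-141 + 213)/(19703/1925 - 191))/477 = (72/(-347972/1925))*(1/477) = (72*(-1925/347972))*(1/477) = -34650/86993*1/477 = -3850/4610629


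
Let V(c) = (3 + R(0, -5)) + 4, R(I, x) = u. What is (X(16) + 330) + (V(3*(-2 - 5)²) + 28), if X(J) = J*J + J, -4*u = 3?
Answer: 2545/4 ≈ 636.25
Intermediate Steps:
u = -¾ (u = -¼*3 = -¾ ≈ -0.75000)
X(J) = J + J² (X(J) = J² + J = J + J²)
R(I, x) = -¾
V(c) = 25/4 (V(c) = (3 - ¾) + 4 = 9/4 + 4 = 25/4)
(X(16) + 330) + (V(3*(-2 - 5)²) + 28) = (16*(1 + 16) + 330) + (25/4 + 28) = (16*17 + 330) + 137/4 = (272 + 330) + 137/4 = 602 + 137/4 = 2545/4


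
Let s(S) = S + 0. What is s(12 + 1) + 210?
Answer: 223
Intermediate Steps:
s(S) = S
s(12 + 1) + 210 = (12 + 1) + 210 = 13 + 210 = 223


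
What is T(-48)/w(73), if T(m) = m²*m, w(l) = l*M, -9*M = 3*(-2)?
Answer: -165888/73 ≈ -2272.4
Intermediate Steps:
M = ⅔ (M = -(-2)/3 = -⅑*(-6) = ⅔ ≈ 0.66667)
w(l) = 2*l/3 (w(l) = l*(⅔) = 2*l/3)
T(m) = m³
T(-48)/w(73) = (-48)³/(((⅔)*73)) = -110592/146/3 = -110592*3/146 = -165888/73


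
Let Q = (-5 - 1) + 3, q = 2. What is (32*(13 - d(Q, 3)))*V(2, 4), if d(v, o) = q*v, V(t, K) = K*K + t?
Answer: 10944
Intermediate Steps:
V(t, K) = t + K**2 (V(t, K) = K**2 + t = t + K**2)
Q = -3 (Q = -6 + 3 = -3)
d(v, o) = 2*v
(32*(13 - d(Q, 3)))*V(2, 4) = (32*(13 - 2*(-3)))*(2 + 4**2) = (32*(13 - 1*(-6)))*(2 + 16) = (32*(13 + 6))*18 = (32*19)*18 = 608*18 = 10944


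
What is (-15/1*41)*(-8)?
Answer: 4920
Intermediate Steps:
(-15/1*41)*(-8) = (-15*1*41)*(-8) = -15*41*(-8) = -615*(-8) = 4920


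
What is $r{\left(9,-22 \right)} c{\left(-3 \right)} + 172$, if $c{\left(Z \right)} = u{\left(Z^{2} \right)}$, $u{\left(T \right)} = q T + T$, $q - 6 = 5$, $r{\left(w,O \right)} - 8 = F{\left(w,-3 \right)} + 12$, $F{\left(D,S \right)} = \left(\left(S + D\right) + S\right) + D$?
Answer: $3628$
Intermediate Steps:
$F{\left(D,S \right)} = 2 D + 2 S$ ($F{\left(D,S \right)} = \left(\left(D + S\right) + S\right) + D = \left(D + 2 S\right) + D = 2 D + 2 S$)
$r{\left(w,O \right)} = 14 + 2 w$ ($r{\left(w,O \right)} = 8 + \left(\left(2 w + 2 \left(-3\right)\right) + 12\right) = 8 + \left(\left(2 w - 6\right) + 12\right) = 8 + \left(\left(-6 + 2 w\right) + 12\right) = 8 + \left(6 + 2 w\right) = 14 + 2 w$)
$q = 11$ ($q = 6 + 5 = 11$)
$u{\left(T \right)} = 12 T$ ($u{\left(T \right)} = 11 T + T = 12 T$)
$c{\left(Z \right)} = 12 Z^{2}$
$r{\left(9,-22 \right)} c{\left(-3 \right)} + 172 = \left(14 + 2 \cdot 9\right) 12 \left(-3\right)^{2} + 172 = \left(14 + 18\right) 12 \cdot 9 + 172 = 32 \cdot 108 + 172 = 3456 + 172 = 3628$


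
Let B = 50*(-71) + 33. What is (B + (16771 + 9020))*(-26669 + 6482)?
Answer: -449645238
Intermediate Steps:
B = -3517 (B = -3550 + 33 = -3517)
(B + (16771 + 9020))*(-26669 + 6482) = (-3517 + (16771 + 9020))*(-26669 + 6482) = (-3517 + 25791)*(-20187) = 22274*(-20187) = -449645238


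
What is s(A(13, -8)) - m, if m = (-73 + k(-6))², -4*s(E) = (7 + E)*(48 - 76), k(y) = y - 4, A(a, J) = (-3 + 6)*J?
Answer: -7008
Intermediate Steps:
A(a, J) = 3*J
k(y) = -4 + y
s(E) = 49 + 7*E (s(E) = -(7 + E)*(48 - 76)/4 = -(7 + E)*(-28)/4 = -(-196 - 28*E)/4 = 49 + 7*E)
m = 6889 (m = (-73 + (-4 - 6))² = (-73 - 10)² = (-83)² = 6889)
s(A(13, -8)) - m = (49 + 7*(3*(-8))) - 1*6889 = (49 + 7*(-24)) - 6889 = (49 - 168) - 6889 = -119 - 6889 = -7008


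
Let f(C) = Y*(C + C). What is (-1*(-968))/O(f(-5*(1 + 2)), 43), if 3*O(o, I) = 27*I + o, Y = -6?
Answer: 968/447 ≈ 2.1655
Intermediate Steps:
f(C) = -12*C (f(C) = -6*(C + C) = -12*C)
O(o, I) = 9*I + o/3 (O(o, I) = (27*I + o)/3 = (o + 27*I)/3 = 9*I + o/3)
(-1*(-968))/O(f(-5*(1 + 2)), 43) = (-1*(-968))/(9*43 + (-(-60)*(1 + 2))/3) = 968/(387 + (-(-60)*3)/3) = 968/(387 + (-12*(-15))/3) = 968/(387 + (1/3)*180) = 968/(387 + 60) = 968/447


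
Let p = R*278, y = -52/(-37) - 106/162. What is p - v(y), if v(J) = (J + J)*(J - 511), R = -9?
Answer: -15588456086/8982009 ≈ -1735.5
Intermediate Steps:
y = 2251/2997 (y = -52*(-1/37) - 106*1/162 = 52/37 - 53/81 = 2251/2997 ≈ 0.75108)
v(J) = 2*J*(-511 + J) (v(J) = (2*J)*(-511 + J) = 2*J*(-511 + J))
p = -2502 (p = -9*278 = -2502)
p - v(y) = -2502 - 2*2251*(-511 + 2251/2997)/2997 = -2502 - 2*2251*(-1529216)/(2997*2997) = -2502 - 1*(-6884530432/8982009) = -2502 + 6884530432/8982009 = -15588456086/8982009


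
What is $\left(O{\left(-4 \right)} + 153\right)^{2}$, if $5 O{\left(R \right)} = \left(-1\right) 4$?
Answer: $\frac{579121}{25} \approx 23165.0$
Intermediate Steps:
$O{\left(R \right)} = - \frac{4}{5}$ ($O{\left(R \right)} = \frac{\left(-1\right) 4}{5} = \frac{1}{5} \left(-4\right) = - \frac{4}{5}$)
$\left(O{\left(-4 \right)} + 153\right)^{2} = \left(- \frac{4}{5} + 153\right)^{2} = \left(\frac{761}{5}\right)^{2} = \frac{579121}{25}$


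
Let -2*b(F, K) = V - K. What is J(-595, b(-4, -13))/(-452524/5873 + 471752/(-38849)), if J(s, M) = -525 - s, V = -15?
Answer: -7985606195/10175352186 ≈ -0.78480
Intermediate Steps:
b(F, K) = 15/2 + K/2 (b(F, K) = -(-15 - K)/2 = 15/2 + K/2)
J(-595, b(-4, -13))/(-452524/5873 + 471752/(-38849)) = (-525 - 1*(-595))/(-452524/5873 + 471752/(-38849)) = (-525 + 595)/(-452524*1/5873 + 471752*(-1/38849)) = 70/(-452524/5873 - 471752/38849) = 70/(-20350704372/228160177) = 70*(-228160177/20350704372) = -7985606195/10175352186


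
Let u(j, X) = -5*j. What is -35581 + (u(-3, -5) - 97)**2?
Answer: -28857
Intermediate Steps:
-35581 + (u(-3, -5) - 97)**2 = -35581 + (-5*(-3) - 97)**2 = -35581 + (15 - 97)**2 = -35581 + (-82)**2 = -35581 + 6724 = -28857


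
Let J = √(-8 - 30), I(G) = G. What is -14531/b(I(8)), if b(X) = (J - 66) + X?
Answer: 421399/1701 + 14531*I*√38/3402 ≈ 247.74 + 26.33*I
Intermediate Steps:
J = I*√38 (J = √(-38) = I*√38 ≈ 6.1644*I)
b(X) = -66 + X + I*√38 (b(X) = (I*√38 - 66) + X = (-66 + I*√38) + X = -66 + X + I*√38)
-14531/b(I(8)) = -14531/(-66 + 8 + I*√38) = -14531/(-58 + I*√38)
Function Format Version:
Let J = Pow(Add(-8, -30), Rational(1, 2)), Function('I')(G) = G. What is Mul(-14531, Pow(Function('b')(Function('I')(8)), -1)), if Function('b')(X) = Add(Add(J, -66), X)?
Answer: Add(Rational(421399, 1701), Mul(Rational(14531, 3402), I, Pow(38, Rational(1, 2)))) ≈ Add(247.74, Mul(26.330, I))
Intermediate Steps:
J = Mul(I, Pow(38, Rational(1, 2))) (J = Pow(-38, Rational(1, 2)) = Mul(I, Pow(38, Rational(1, 2))) ≈ Mul(6.1644, I))
Function('b')(X) = Add(-66, X, Mul(I, Pow(38, Rational(1, 2)))) (Function('b')(X) = Add(Add(Mul(I, Pow(38, Rational(1, 2))), -66), X) = Add(Add(-66, Mul(I, Pow(38, Rational(1, 2)))), X) = Add(-66, X, Mul(I, Pow(38, Rational(1, 2)))))
Mul(-14531, Pow(Function('b')(Function('I')(8)), -1)) = Mul(-14531, Pow(Add(-66, 8, Mul(I, Pow(38, Rational(1, 2)))), -1)) = Mul(-14531, Pow(Add(-58, Mul(I, Pow(38, Rational(1, 2)))), -1))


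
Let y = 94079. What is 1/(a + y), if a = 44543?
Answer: 1/138622 ≈ 7.2139e-6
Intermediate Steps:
1/(a + y) = 1/(44543 + 94079) = 1/138622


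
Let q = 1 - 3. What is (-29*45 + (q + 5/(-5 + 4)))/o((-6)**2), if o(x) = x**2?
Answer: -82/81 ≈ -1.0123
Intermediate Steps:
q = -2
(-29*45 + (q + 5/(-5 + 4)))/o((-6)**2) = (-29*45 + (-2 + 5/(-5 + 4)))/(((-6)**2)**2) = (-1305 + (-2 + 5/(-1)))/(36**2) = (-1305 + (-2 - 1*5))/1296 = (-1305 + (-2 - 5))*(1/1296) = (-1305 - 7)*(1/1296) = -1312*1/1296 = -82/81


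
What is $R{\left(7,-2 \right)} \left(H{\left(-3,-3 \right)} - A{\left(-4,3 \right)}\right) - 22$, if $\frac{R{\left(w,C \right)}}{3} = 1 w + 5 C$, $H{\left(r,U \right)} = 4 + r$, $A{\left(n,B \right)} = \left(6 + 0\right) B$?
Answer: $131$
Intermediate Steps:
$A{\left(n,B \right)} = 6 B$
$R{\left(w,C \right)} = 3 w + 15 C$ ($R{\left(w,C \right)} = 3 \left(1 w + 5 C\right) = 3 \left(w + 5 C\right) = 3 w + 15 C$)
$R{\left(7,-2 \right)} \left(H{\left(-3,-3 \right)} - A{\left(-4,3 \right)}\right) - 22 = \left(3 \cdot 7 + 15 \left(-2\right)\right) \left(\left(4 - 3\right) - 6 \cdot 3\right) - 22 = \left(21 - 30\right) \left(1 - 18\right) - 22 = - 9 \left(1 - 18\right) - 22 = \left(-9\right) \left(-17\right) - 22 = 153 - 22 = 131$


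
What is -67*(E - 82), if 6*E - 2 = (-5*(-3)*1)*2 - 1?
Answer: 30887/6 ≈ 5147.8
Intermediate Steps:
E = 31/6 (E = 1/3 + ((-5*(-3)*1)*2 - 1)/6 = 1/3 + ((15*1)*2 - 1)/6 = 1/3 + (15*2 - 1)/6 = 1/3 + (30 - 1)/6 = 1/3 + (1/6)*29 = 1/3 + 29/6 = 31/6 ≈ 5.1667)
-67*(E - 82) = -67*(31/6 - 82) = -67*(-461/6) = 30887/6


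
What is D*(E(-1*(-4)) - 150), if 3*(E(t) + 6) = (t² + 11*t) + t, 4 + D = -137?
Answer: 18988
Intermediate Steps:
D = -141 (D = -4 - 137 = -141)
E(t) = -6 + 4*t + t²/3 (E(t) = -6 + ((t² + 11*t) + t)/3 = -6 + (t² + 12*t)/3 = -6 + (4*t + t²/3) = -6 + 4*t + t²/3)
D*(E(-1*(-4)) - 150) = -141*((-6 + 4*(-1*(-4)) + (-1*(-4))²/3) - 150) = -141*((-6 + 4*4 + (⅓)*4²) - 150) = -141*((-6 + 16 + (⅓)*16) - 150) = -141*((-6 + 16 + 16/3) - 150) = -141*(46/3 - 150) = -141*(-404/3) = 18988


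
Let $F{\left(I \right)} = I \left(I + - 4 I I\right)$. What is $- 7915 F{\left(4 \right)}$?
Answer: $1899600$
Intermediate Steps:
$F{\left(I \right)} = I \left(I - 4 I^{2}\right)$
$- 7915 F{\left(4 \right)} = - 7915 \cdot 4^{2} \left(1 - 16\right) = - 7915 \cdot 16 \left(1 - 16\right) = - 7915 \cdot 16 \left(-15\right) = \left(-7915\right) \left(-240\right) = 1899600$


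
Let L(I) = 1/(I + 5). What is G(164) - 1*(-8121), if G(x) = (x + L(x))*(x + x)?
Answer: 10463625/169 ≈ 61915.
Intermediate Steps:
L(I) = 1/(5 + I)
G(x) = 2*x*(x + 1/(5 + x)) (G(x) = (x + 1/(5 + x))*(x + x) = (x + 1/(5 + x))*(2*x) = 2*x*(x + 1/(5 + x)))
G(164) - 1*(-8121) = 2*164*(1 + 164*(5 + 164))/(5 + 164) - 1*(-8121) = 2*164*(1 + 164*169)/169 + 8121 = 2*164*(1/169)*(1 + 27716) + 8121 = 2*164*(1/169)*27717 + 8121 = 9091176/169 + 8121 = 10463625/169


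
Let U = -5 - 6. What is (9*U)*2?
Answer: -198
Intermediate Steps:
U = -11
(9*U)*2 = (9*(-11))*2 = -99*2 = -198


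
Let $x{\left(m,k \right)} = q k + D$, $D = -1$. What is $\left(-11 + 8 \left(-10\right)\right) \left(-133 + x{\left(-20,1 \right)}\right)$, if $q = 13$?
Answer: $11011$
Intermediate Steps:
$x{\left(m,k \right)} = -1 + 13 k$ ($x{\left(m,k \right)} = 13 k - 1 = -1 + 13 k$)
$\left(-11 + 8 \left(-10\right)\right) \left(-133 + x{\left(-20,1 \right)}\right) = \left(-11 + 8 \left(-10\right)\right) \left(-133 + \left(-1 + 13 \cdot 1\right)\right) = \left(-11 - 80\right) \left(-133 + \left(-1 + 13\right)\right) = - 91 \left(-133 + 12\right) = \left(-91\right) \left(-121\right) = 11011$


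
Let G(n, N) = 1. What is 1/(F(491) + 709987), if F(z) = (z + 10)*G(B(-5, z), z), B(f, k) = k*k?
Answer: 1/710488 ≈ 1.4075e-6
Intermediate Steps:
B(f, k) = k²
F(z) = 10 + z (F(z) = (z + 10)*1 = (10 + z)*1 = 10 + z)
1/(F(491) + 709987) = 1/((10 + 491) + 709987) = 1/(501 + 709987) = 1/710488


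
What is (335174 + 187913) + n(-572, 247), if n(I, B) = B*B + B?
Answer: 584343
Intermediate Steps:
n(I, B) = B + B² (n(I, B) = B² + B = B + B²)
(335174 + 187913) + n(-572, 247) = (335174 + 187913) + 247*(1 + 247) = 523087 + 247*248 = 523087 + 61256 = 584343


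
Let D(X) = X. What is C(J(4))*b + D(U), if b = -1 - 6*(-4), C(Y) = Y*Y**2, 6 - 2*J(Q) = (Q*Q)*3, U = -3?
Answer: -213006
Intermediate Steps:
J(Q) = 3 - 3*Q**2/2 (J(Q) = 3 - Q*Q*3/2 = 3 - Q**2*3/2 = 3 - 3*Q**2/2)
C(Y) = Y**3
b = 23 (b = -1 + 24 = 23)
C(J(4))*b + D(U) = (3 - 3/2*4**2)**3*23 - 3 = (3 - 3/2*16)**3*23 - 3 = (3 - 24)**3*23 - 3 = (-21)**3*23 - 3 = -9261*23 - 3 = -213003 - 3 = -213006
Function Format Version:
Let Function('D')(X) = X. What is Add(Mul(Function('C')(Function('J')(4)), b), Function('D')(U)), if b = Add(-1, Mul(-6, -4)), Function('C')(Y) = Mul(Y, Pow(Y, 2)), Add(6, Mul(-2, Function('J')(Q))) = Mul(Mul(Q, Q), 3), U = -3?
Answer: -213006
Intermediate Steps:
Function('J')(Q) = Add(3, Mul(Rational(-3, 2), Pow(Q, 2))) (Function('J')(Q) = Add(3, Mul(Rational(-1, 2), Mul(Mul(Q, Q), 3))) = Add(3, Mul(Rational(-1, 2), Mul(Pow(Q, 2), 3))) = Add(3, Mul(Rational(-1, 2), Mul(3, Pow(Q, 2)))) = Add(3, Mul(Rational(-3, 2), Pow(Q, 2))))
Function('C')(Y) = Pow(Y, 3)
b = 23 (b = Add(-1, 24) = 23)
Add(Mul(Function('C')(Function('J')(4)), b), Function('D')(U)) = Add(Mul(Pow(Add(3, Mul(Rational(-3, 2), Pow(4, 2))), 3), 23), -3) = Add(Mul(Pow(Add(3, Mul(Rational(-3, 2), 16)), 3), 23), -3) = Add(Mul(Pow(Add(3, -24), 3), 23), -3) = Add(Mul(Pow(-21, 3), 23), -3) = Add(Mul(-9261, 23), -3) = Add(-213003, -3) = -213006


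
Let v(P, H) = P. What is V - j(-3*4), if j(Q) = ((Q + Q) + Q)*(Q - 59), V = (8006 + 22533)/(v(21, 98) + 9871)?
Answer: -25253413/9892 ≈ -2552.9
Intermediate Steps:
V = 30539/9892 (V = (8006 + 22533)/(21 + 9871) = 30539/9892 ≈ 3.0872)
j(Q) = 3*Q*(-59 + Q) (j(Q) = (2*Q + Q)*(-59 + Q) = (3*Q)*(-59 + Q) = 3*Q*(-59 + Q))
V - j(-3*4) = 30539/9892 - 3*(-3*4)*(-59 - 3*4) = 30539/9892 - 3*(-12)*(-59 - 12) = 30539/9892 - 3*(-12)*(-71) = 30539/9892 - 1*2556 = 30539/9892 - 2556 = -25253413/9892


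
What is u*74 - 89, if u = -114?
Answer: -8525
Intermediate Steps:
u*74 - 89 = -114*74 - 89 = -8436 - 89 = -8525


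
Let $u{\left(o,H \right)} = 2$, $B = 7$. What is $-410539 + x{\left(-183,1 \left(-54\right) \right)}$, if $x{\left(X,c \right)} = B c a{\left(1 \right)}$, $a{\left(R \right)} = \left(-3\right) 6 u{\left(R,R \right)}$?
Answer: $-396931$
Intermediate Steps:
$a{\left(R \right)} = -36$ ($a{\left(R \right)} = \left(-3\right) 6 \cdot 2 = \left(-18\right) 2 = -36$)
$x{\left(X,c \right)} = - 252 c$ ($x{\left(X,c \right)} = 7 c \left(-36\right) = - 252 c$)
$-410539 + x{\left(-183,1 \left(-54\right) \right)} = -410539 - 252 \cdot 1 \left(-54\right) = -410539 - -13608 = -410539 + 13608 = -396931$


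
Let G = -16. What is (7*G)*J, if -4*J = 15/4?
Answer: 105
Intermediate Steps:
J = -15/16 (J = -15/(4*4) = -¼*15/4 = -15/16 ≈ -0.93750)
(7*G)*J = (7*(-16))*(-15/16) = -112*(-15/16) = 105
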